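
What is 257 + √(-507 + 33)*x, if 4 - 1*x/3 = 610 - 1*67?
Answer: 257 - 1617*I*√474 ≈ 257.0 - 35205.0*I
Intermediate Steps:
x = -1617 (x = 12 - 3*(610 - 1*67) = 12 - 3*(610 - 67) = 12 - 3*543 = 12 - 1629 = -1617)
257 + √(-507 + 33)*x = 257 + √(-507 + 33)*(-1617) = 257 + √(-474)*(-1617) = 257 + (I*√474)*(-1617) = 257 - 1617*I*√474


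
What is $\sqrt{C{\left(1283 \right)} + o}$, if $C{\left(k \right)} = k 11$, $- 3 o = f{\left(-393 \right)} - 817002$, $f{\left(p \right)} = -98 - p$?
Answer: $\frac{\sqrt{2577138}}{3} \approx 535.12$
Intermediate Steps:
$o = \frac{816707}{3}$ ($o = - \frac{\left(-98 - -393\right) - 817002}{3} = - \frac{\left(-98 + 393\right) - 817002}{3} = - \frac{295 - 817002}{3} = \left(- \frac{1}{3}\right) \left(-816707\right) = \frac{816707}{3} \approx 2.7224 \cdot 10^{5}$)
$C{\left(k \right)} = 11 k$
$\sqrt{C{\left(1283 \right)} + o} = \sqrt{11 \cdot 1283 + \frac{816707}{3}} = \sqrt{14113 + \frac{816707}{3}} = \sqrt{\frac{859046}{3}} = \frac{\sqrt{2577138}}{3}$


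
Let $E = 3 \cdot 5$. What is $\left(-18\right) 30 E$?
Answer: $-8100$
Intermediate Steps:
$E = 15$
$\left(-18\right) 30 E = \left(-18\right) 30 \cdot 15 = \left(-540\right) 15 = -8100$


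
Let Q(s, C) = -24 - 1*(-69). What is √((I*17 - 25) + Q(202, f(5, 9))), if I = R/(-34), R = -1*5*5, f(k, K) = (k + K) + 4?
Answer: √130/2 ≈ 5.7009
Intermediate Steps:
f(k, K) = 4 + K + k (f(k, K) = (K + k) + 4 = 4 + K + k)
R = -25 (R = -5*5 = -25)
Q(s, C) = 45 (Q(s, C) = -24 + 69 = 45)
I = 25/34 (I = -25/(-34) = -25*(-1/34) = 25/34 ≈ 0.73529)
√((I*17 - 25) + Q(202, f(5, 9))) = √(((25/34)*17 - 25) + 45) = √((25/2 - 25) + 45) = √(-25/2 + 45) = √(65/2) = √130/2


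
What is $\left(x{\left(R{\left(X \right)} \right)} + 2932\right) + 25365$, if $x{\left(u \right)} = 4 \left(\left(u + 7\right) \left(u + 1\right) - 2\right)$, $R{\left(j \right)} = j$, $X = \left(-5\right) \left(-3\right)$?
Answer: $29697$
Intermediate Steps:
$X = 15$
$x{\left(u \right)} = -8 + 4 \left(1 + u\right) \left(7 + u\right)$ ($x{\left(u \right)} = 4 \left(\left(7 + u\right) \left(1 + u\right) - 2\right) = 4 \left(\left(1 + u\right) \left(7 + u\right) - 2\right) = 4 \left(-2 + \left(1 + u\right) \left(7 + u\right)\right) = -8 + 4 \left(1 + u\right) \left(7 + u\right)$)
$\left(x{\left(R{\left(X \right)} \right)} + 2932\right) + 25365 = \left(\left(20 + 4 \cdot 15^{2} + 32 \cdot 15\right) + 2932\right) + 25365 = \left(\left(20 + 4 \cdot 225 + 480\right) + 2932\right) + 25365 = \left(\left(20 + 900 + 480\right) + 2932\right) + 25365 = \left(1400 + 2932\right) + 25365 = 4332 + 25365 = 29697$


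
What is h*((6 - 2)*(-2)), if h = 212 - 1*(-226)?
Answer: -3504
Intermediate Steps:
h = 438 (h = 212 + 226 = 438)
h*((6 - 2)*(-2)) = 438*((6 - 2)*(-2)) = 438*(4*(-2)) = 438*(-8) = -3504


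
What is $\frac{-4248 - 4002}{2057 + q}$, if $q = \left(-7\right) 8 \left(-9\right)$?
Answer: $- \frac{8250}{2561} \approx -3.2214$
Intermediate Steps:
$q = 504$ ($q = \left(-56\right) \left(-9\right) = 504$)
$\frac{-4248 - 4002}{2057 + q} = \frac{-4248 - 4002}{2057 + 504} = \frac{-4248 - 4002}{2561} = \left(-4248 - 4002\right) \frac{1}{2561} = \left(-8250\right) \frac{1}{2561} = - \frac{8250}{2561}$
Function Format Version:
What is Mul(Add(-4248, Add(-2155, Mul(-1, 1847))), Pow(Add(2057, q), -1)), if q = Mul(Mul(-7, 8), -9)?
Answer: Rational(-8250, 2561) ≈ -3.2214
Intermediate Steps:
q = 504 (q = Mul(-56, -9) = 504)
Mul(Add(-4248, Add(-2155, Mul(-1, 1847))), Pow(Add(2057, q), -1)) = Mul(Add(-4248, Add(-2155, Mul(-1, 1847))), Pow(Add(2057, 504), -1)) = Mul(Add(-4248, Add(-2155, -1847)), Pow(2561, -1)) = Mul(Add(-4248, -4002), Rational(1, 2561)) = Mul(-8250, Rational(1, 2561)) = Rational(-8250, 2561)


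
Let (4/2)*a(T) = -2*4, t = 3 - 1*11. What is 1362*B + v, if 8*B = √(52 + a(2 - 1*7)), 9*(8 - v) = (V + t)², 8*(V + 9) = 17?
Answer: -9553/576 + 681*√3 ≈ 1162.9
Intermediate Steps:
V = -55/8 (V = -9 + (⅛)*17 = -9 + 17/8 = -55/8 ≈ -6.8750)
t = -8 (t = 3 - 11 = -8)
v = -9553/576 (v = 8 - (-55/8 - 8)²/9 = 8 - (-119/8)²/9 = 8 - ⅑*14161/64 = 8 - 14161/576 = -9553/576 ≈ -16.585)
a(T) = -4 (a(T) = (-2*4)/2 = (½)*(-8) = -4)
B = √3/2 (B = √(52 - 4)/8 = √48/8 = (4*√3)/8 = √3/2 ≈ 0.86602)
1362*B + v = 1362*(√3/2) - 9553/576 = 681*√3 - 9553/576 = -9553/576 + 681*√3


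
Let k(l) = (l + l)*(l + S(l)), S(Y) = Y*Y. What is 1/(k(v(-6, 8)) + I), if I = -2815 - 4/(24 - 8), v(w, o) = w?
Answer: -4/12701 ≈ -0.00031494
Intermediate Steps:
S(Y) = Y²
I = -11261/4 (I = -2815 - 4/16 = -2815 - 1*¼ = -2815 - ¼ = -11261/4 ≈ -2815.3)
k(l) = 2*l*(l + l²) (k(l) = (l + l)*(l + l²) = (2*l)*(l + l²) = 2*l*(l + l²))
1/(k(v(-6, 8)) + I) = 1/(2*(-6)²*(1 - 6) - 11261/4) = 1/(2*36*(-5) - 11261/4) = 1/(-360 - 11261/4) = 1/(-12701/4) = -4/12701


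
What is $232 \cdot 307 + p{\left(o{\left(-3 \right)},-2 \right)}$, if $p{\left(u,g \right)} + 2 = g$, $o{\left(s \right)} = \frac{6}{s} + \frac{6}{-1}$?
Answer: $71220$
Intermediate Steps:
$o{\left(s \right)} = -6 + \frac{6}{s}$ ($o{\left(s \right)} = \frac{6}{s} + 6 \left(-1\right) = \frac{6}{s} - 6 = -6 + \frac{6}{s}$)
$p{\left(u,g \right)} = -2 + g$
$232 \cdot 307 + p{\left(o{\left(-3 \right)},-2 \right)} = 232 \cdot 307 - 4 = 71224 - 4 = 71220$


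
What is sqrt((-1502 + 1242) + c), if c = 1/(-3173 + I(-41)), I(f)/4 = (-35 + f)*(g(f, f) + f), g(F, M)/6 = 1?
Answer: I*sqrt(14496575673)/7467 ≈ 16.125*I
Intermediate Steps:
g(F, M) = 6 (g(F, M) = 6*1 = 6)
I(f) = 4*(-35 + f)*(6 + f) (I(f) = 4*((-35 + f)*(6 + f)) = 4*(-35 + f)*(6 + f))
c = 1/7467 (c = 1/(-3173 + (-840 - 116*(-41) + 4*(-41)**2)) = 1/(-3173 + (-840 + 4756 + 4*1681)) = 1/(-3173 + (-840 + 4756 + 6724)) = 1/(-3173 + 10640) = 1/7467 ≈ 0.00013392)
sqrt((-1502 + 1242) + c) = sqrt((-1502 + 1242) + 1/7467) = sqrt(-260 + 1/7467) = sqrt(-1941419/7467) = I*sqrt(14496575673)/7467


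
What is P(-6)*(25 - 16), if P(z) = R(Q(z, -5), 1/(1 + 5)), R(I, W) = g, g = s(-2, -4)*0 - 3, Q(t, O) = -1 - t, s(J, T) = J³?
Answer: -27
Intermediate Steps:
g = -3 (g = (-2)³*0 - 3 = -8*0 - 3 = 0 - 3 = -3)
R(I, W) = -3
P(z) = -3
P(-6)*(25 - 16) = -3*(25 - 16) = -3*9 = -27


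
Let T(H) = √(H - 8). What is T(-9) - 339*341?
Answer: -115599 + I*√17 ≈ -1.156e+5 + 4.1231*I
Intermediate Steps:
T(H) = √(-8 + H)
T(-9) - 339*341 = √(-8 - 9) - 339*341 = √(-17) - 115599 = I*√17 - 115599 = -115599 + I*√17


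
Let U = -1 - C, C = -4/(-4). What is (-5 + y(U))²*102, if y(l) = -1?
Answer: 3672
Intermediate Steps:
C = 1 (C = -4*(-¼) = 1)
U = -2 (U = -1 - 1*1 = -1 - 1 = -2)
(-5 + y(U))²*102 = (-5 - 1)²*102 = (-6)²*102 = 36*102 = 3672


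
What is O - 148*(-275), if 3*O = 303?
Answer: 40801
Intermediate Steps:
O = 101 (O = (1/3)*303 = 101)
O - 148*(-275) = 101 - 148*(-275) = 101 + 40700 = 40801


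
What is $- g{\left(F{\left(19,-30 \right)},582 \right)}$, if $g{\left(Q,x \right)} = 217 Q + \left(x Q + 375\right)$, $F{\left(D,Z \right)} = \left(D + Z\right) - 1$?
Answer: $9213$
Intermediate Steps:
$F{\left(D,Z \right)} = -1 + D + Z$
$g{\left(Q,x \right)} = 375 + 217 Q + Q x$ ($g{\left(Q,x \right)} = 217 Q + \left(Q x + 375\right) = 217 Q + \left(375 + Q x\right) = 375 + 217 Q + Q x$)
$- g{\left(F{\left(19,-30 \right)},582 \right)} = - (375 + 217 \left(-1 + 19 - 30\right) + \left(-1 + 19 - 30\right) 582) = - (375 + 217 \left(-12\right) - 6984) = - (375 - 2604 - 6984) = \left(-1\right) \left(-9213\right) = 9213$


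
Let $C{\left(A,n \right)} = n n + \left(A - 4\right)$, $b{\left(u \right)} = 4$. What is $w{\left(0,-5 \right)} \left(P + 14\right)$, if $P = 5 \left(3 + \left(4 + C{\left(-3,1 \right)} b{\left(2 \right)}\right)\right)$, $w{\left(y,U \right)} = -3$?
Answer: $213$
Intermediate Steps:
$C{\left(A,n \right)} = -4 + A + n^{2}$ ($C{\left(A,n \right)} = n^{2} + \left(A - 4\right) = n^{2} + \left(-4 + A\right) = -4 + A + n^{2}$)
$P = -85$ ($P = 5 \left(3 + \left(4 + \left(-4 - 3 + 1^{2}\right) 4\right)\right) = 5 \left(3 + \left(4 + \left(-4 - 3 + 1\right) 4\right)\right) = 5 \left(3 + \left(4 - 24\right)\right) = 5 \left(3 - 20\right) = 5 \left(-17\right) = -85$)
$w{\left(0,-5 \right)} \left(P + 14\right) = - 3 \left(-85 + 14\right) = \left(-3\right) \left(-71\right) = 213$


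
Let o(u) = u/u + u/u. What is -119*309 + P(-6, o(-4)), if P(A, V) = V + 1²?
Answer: -36768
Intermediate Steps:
o(u) = 2 (o(u) = 1 + 1 = 2)
P(A, V) = 1 + V (P(A, V) = V + 1 = 1 + V)
-119*309 + P(-6, o(-4)) = -119*309 + (1 + 2) = -36771 + 3 = -36768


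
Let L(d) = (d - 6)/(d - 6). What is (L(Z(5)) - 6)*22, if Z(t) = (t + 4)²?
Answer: -110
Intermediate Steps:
Z(t) = (4 + t)²
L(d) = 1 (L(d) = (-6 + d)/(-6 + d) = 1)
(L(Z(5)) - 6)*22 = (1 - 6)*22 = -5*22 = -110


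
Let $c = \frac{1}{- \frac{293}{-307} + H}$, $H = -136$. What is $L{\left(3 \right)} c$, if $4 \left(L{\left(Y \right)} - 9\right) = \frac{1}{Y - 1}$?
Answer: $- \frac{22411}{331672} \approx -0.06757$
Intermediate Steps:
$L{\left(Y \right)} = 9 + \frac{1}{4 \left(-1 + Y\right)}$ ($L{\left(Y \right)} = 9 + \frac{1}{4 \left(Y - 1\right)} = 9 + \frac{1}{4 \left(-1 + Y\right)}$)
$c = - \frac{307}{41459}$ ($c = \frac{1}{- \frac{293}{-307} - 136} = \frac{1}{\left(-293\right) \left(- \frac{1}{307}\right) - 136} = \frac{1}{\frac{293}{307} - 136} = \frac{1}{- \frac{41459}{307}} = - \frac{307}{41459} \approx -0.0074049$)
$L{\left(3 \right)} c = \frac{-35 + 36 \cdot 3}{4 \left(-1 + 3\right)} \left(- \frac{307}{41459}\right) = \frac{-35 + 108}{4 \cdot 2} \left(- \frac{307}{41459}\right) = \frac{1}{4} \cdot \frac{1}{2} \cdot 73 \left(- \frac{307}{41459}\right) = \frac{73}{8} \left(- \frac{307}{41459}\right) = - \frac{22411}{331672}$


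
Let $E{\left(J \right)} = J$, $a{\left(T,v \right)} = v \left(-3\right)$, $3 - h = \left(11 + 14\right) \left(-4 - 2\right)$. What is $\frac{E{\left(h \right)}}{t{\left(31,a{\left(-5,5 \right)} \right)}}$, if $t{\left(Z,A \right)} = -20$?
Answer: $- \frac{153}{20} \approx -7.65$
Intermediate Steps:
$h = 153$ ($h = 3 - \left(11 + 14\right) \left(-4 - 2\right) = 3 - 25 \left(-6\right) = 3 - -150 = 3 + 150 = 153$)
$a{\left(T,v \right)} = - 3 v$
$\frac{E{\left(h \right)}}{t{\left(31,a{\left(-5,5 \right)} \right)}} = \frac{153}{-20} = 153 \left(- \frac{1}{20}\right) = - \frac{153}{20}$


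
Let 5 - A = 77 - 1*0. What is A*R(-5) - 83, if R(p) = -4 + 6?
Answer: -227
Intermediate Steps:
R(p) = 2
A = -72 (A = 5 - (77 - 1*0) = 5 - (77 + 0) = 5 - 1*77 = 5 - 77 = -72)
A*R(-5) - 83 = -72*2 - 83 = -144 - 83 = -227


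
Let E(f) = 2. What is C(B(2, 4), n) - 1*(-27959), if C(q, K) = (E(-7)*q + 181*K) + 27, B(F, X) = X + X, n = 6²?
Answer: 34518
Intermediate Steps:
n = 36
B(F, X) = 2*X
C(q, K) = 27 + 2*q + 181*K (C(q, K) = (2*q + 181*K) + 27 = 27 + 2*q + 181*K)
C(B(2, 4), n) - 1*(-27959) = (27 + 2*(2*4) + 181*36) - 1*(-27959) = (27 + 2*8 + 6516) + 27959 = (27 + 16 + 6516) + 27959 = 6559 + 27959 = 34518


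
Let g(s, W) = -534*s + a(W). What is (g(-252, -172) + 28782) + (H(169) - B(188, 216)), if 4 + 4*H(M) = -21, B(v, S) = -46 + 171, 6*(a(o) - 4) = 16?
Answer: 1958705/12 ≈ 1.6323e+5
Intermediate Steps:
a(o) = 20/3 (a(o) = 4 + (⅙)*16 = 4 + 8/3 = 20/3)
B(v, S) = 125
H(M) = -25/4 (H(M) = -1 + (¼)*(-21) = -1 - 21/4 = -25/4)
g(s, W) = 20/3 - 534*s (g(s, W) = -534*s + 20/3 = 20/3 - 534*s)
(g(-252, -172) + 28782) + (H(169) - B(188, 216)) = ((20/3 - 534*(-252)) + 28782) + (-25/4 - 1*125) = ((20/3 + 134568) + 28782) + (-25/4 - 125) = (403724/3 + 28782) - 525/4 = 490070/3 - 525/4 = 1958705/12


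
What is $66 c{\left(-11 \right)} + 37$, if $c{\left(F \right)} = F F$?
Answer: $8023$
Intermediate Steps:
$c{\left(F \right)} = F^{2}$
$66 c{\left(-11 \right)} + 37 = 66 \left(-11\right)^{2} + 37 = 66 \cdot 121 + 37 = 7986 + 37 = 8023$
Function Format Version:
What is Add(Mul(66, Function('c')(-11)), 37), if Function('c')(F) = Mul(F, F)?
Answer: 8023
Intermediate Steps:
Function('c')(F) = Pow(F, 2)
Add(Mul(66, Function('c')(-11)), 37) = Add(Mul(66, Pow(-11, 2)), 37) = Add(Mul(66, 121), 37) = Add(7986, 37) = 8023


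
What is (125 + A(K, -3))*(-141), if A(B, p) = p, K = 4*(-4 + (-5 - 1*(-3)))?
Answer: -17202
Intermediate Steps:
K = -24 (K = 4*(-4 + (-5 + 3)) = 4*(-4 - 2) = 4*(-6) = -24)
(125 + A(K, -3))*(-141) = (125 - 3)*(-141) = 122*(-141) = -17202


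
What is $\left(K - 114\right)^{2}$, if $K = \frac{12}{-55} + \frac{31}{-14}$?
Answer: $\frac{8037660409}{592900} \approx 13557.0$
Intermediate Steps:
$K = - \frac{1873}{770}$ ($K = 12 \left(- \frac{1}{55}\right) + 31 \left(- \frac{1}{14}\right) = - \frac{12}{55} - \frac{31}{14} = - \frac{1873}{770} \approx -2.4325$)
$\left(K - 114\right)^{2} = \left(- \frac{1873}{770} - 114\right)^{2} = \left(- \frac{89653}{770}\right)^{2} = \frac{8037660409}{592900}$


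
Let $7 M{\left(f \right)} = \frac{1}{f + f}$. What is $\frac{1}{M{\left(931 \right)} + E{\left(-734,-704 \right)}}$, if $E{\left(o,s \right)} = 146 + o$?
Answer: $- \frac{13034}{7663991} \approx -0.0017007$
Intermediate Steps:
$M{\left(f \right)} = \frac{1}{14 f}$ ($M{\left(f \right)} = \frac{1}{7 \left(f + f\right)} = \frac{1}{7 \cdot 2 f} = \frac{\frac{1}{2} \frac{1}{f}}{7} = \frac{1}{14 f}$)
$\frac{1}{M{\left(931 \right)} + E{\left(-734,-704 \right)}} = \frac{1}{\frac{1}{14 \cdot 931} + \left(146 - 734\right)} = \frac{1}{\frac{1}{14} \cdot \frac{1}{931} - 588} = \frac{1}{\frac{1}{13034} - 588} = \frac{1}{- \frac{7663991}{13034}} = - \frac{13034}{7663991}$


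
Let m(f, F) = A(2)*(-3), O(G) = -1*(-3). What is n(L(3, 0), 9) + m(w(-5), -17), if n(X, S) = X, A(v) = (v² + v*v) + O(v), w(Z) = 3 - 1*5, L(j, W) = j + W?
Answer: -30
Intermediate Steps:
O(G) = 3
L(j, W) = W + j
w(Z) = -2 (w(Z) = 3 - 5 = -2)
A(v) = 3 + 2*v² (A(v) = (v² + v*v) + 3 = (v² + v²) + 3 = 2*v² + 3 = 3 + 2*v²)
m(f, F) = -33 (m(f, F) = (3 + 2*2²)*(-3) = (3 + 2*4)*(-3) = (3 + 8)*(-3) = 11*(-3) = -33)
n(L(3, 0), 9) + m(w(-5), -17) = (0 + 3) - 33 = 3 - 33 = -30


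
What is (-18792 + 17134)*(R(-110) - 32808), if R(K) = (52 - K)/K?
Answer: 2991895818/55 ≈ 5.4398e+7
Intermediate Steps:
R(K) = (52 - K)/K
(-18792 + 17134)*(R(-110) - 32808) = (-18792 + 17134)*((52 - 1*(-110))/(-110) - 32808) = -1658*(-(52 + 110)/110 - 32808) = -1658*(-1/110*162 - 32808) = -1658*(-81/55 - 32808) = -1658*(-1804521/55) = 2991895818/55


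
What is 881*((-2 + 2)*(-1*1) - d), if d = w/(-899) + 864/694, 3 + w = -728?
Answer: -565624025/311953 ≈ -1813.2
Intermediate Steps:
w = -731 (w = -3 - 728 = -731)
d = 642025/311953 (d = -731/(-899) + 864/694 = -731*(-1/899) + 864*(1/694) = 731/899 + 432/347 = 642025/311953 ≈ 2.0581)
881*((-2 + 2)*(-1*1) - d) = 881*((-2 + 2)*(-1*1) - 1*642025/311953) = 881*(0*(-1) - 642025/311953) = 881*(0 - 642025/311953) = 881*(-642025/311953) = -565624025/311953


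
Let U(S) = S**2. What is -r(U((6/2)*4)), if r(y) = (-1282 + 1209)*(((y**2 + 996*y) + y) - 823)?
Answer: 11934113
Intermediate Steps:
r(y) = 60079 - 72781*y - 73*y**2 (r(y) = -73*((y**2 + 997*y) - 823) = -73*(-823 + y**2 + 997*y) = 60079 - 72781*y - 73*y**2)
-r(U((6/2)*4)) = -(60079 - 72781*((6/2)*4)**2 - 73*(((6/2)*4)**2)**2) = -(60079 - 72781*(((1/2)*6)*4)**2 - 73*((((1/2)*6)*4)**2)**2) = -(60079 - 72781*(3*4)**2 - 73*((3*4)**2)**2) = -(60079 - 72781*12**2 - 73*(12**2)**2) = -(60079 - 72781*144 - 73*144**2) = -(60079 - 10480464 - 73*20736) = -(60079 - 10480464 - 1513728) = -1*(-11934113) = 11934113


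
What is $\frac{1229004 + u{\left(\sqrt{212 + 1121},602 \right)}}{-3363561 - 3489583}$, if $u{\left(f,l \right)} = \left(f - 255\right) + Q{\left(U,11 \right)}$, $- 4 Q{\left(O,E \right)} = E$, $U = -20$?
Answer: $- \frac{4914985}{27412576} - \frac{\sqrt{1333}}{6853144} \approx -0.1793$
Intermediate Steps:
$Q{\left(O,E \right)} = - \frac{E}{4}$
$u{\left(f,l \right)} = - \frac{1031}{4} + f$ ($u{\left(f,l \right)} = \left(f - 255\right) - \frac{11}{4} = \left(-255 + f\right) - \frac{11}{4} = - \frac{1031}{4} + f$)
$\frac{1229004 + u{\left(\sqrt{212 + 1121},602 \right)}}{-3363561 - 3489583} = \frac{1229004 - \left(\frac{1031}{4} - \sqrt{212 + 1121}\right)}{-3363561 - 3489583} = \frac{1229004 - \left(\frac{1031}{4} - \sqrt{1333}\right)}{-6853144} = \left(\frac{4914985}{4} + \sqrt{1333}\right) \left(- \frac{1}{6853144}\right) = - \frac{4914985}{27412576} - \frac{\sqrt{1333}}{6853144}$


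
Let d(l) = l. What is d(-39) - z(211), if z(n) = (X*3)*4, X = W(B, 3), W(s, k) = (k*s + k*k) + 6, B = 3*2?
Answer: -435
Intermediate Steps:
B = 6
W(s, k) = 6 + k² + k*s (W(s, k) = (k*s + k²) + 6 = (k² + k*s) + 6 = 6 + k² + k*s)
X = 33 (X = 6 + 3² + 3*6 = 6 + 9 + 18 = 33)
z(n) = 396 (z(n) = (33*3)*4 = 99*4 = 396)
d(-39) - z(211) = -39 - 1*396 = -39 - 396 = -435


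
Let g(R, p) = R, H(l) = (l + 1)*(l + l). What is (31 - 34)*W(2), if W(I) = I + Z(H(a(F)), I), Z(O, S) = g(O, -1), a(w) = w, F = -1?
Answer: -6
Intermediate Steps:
H(l) = 2*l*(1 + l) (H(l) = (1 + l)*(2*l) = 2*l*(1 + l))
Z(O, S) = O
W(I) = I (W(I) = I + 2*(-1)*(1 - 1) = I + 2*(-1)*0 = I + 0 = I)
(31 - 34)*W(2) = (31 - 34)*2 = -3*2 = -6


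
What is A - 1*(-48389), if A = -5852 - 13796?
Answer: 28741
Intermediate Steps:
A = -19648
A - 1*(-48389) = -19648 - 1*(-48389) = -19648 + 48389 = 28741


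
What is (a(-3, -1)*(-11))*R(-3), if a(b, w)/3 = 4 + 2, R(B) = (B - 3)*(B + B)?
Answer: -7128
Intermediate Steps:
R(B) = 2*B*(-3 + B) (R(B) = (-3 + B)*(2*B) = 2*B*(-3 + B))
a(b, w) = 18 (a(b, w) = 3*(4 + 2) = 3*6 = 18)
(a(-3, -1)*(-11))*R(-3) = (18*(-11))*(2*(-3)*(-3 - 3)) = -396*(-3)*(-6) = -198*36 = -7128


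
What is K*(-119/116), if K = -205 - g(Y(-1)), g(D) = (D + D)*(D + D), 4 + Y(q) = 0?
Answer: 32011/116 ≈ 275.96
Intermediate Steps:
Y(q) = -4 (Y(q) = -4 + 0 = -4)
g(D) = 4*D² (g(D) = (2*D)*(2*D) = 4*D²)
K = -269 (K = -205 - 4*(-4)² = -205 - 4*16 = -205 - 1*64 = -205 - 64 = -269)
K*(-119/116) = -(-32011)/116 = -269*(-119/116) = 32011/116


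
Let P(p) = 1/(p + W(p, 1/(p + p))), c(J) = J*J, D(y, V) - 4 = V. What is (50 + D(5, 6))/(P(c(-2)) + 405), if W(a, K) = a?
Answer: 480/3241 ≈ 0.14810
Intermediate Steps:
D(y, V) = 4 + V
c(J) = J**2
P(p) = 1/(2*p) (P(p) = 1/(p + p) = 1/(2*p))
(50 + D(5, 6))/(P(c(-2)) + 405) = (50 + (4 + 6))/(1/(2*((-2)**2)) + 405) = (50 + 10)/((1/2)/4 + 405) = 60/((1/2)*(1/4) + 405) = 60/(1/8 + 405) = 60/(3241/8) = 60*(8/3241) = 480/3241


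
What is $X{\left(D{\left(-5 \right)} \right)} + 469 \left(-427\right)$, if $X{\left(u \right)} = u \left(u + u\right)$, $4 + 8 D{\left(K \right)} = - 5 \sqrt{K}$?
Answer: $- \frac{6408525}{32} + \frac{5 i \sqrt{5}}{4} \approx -2.0027 \cdot 10^{5} + 2.7951 i$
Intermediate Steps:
$D{\left(K \right)} = - \frac{1}{2} - \frac{5 \sqrt{K}}{8}$ ($D{\left(K \right)} = - \frac{1}{2} + \frac{\left(-5\right) \sqrt{K}}{8} = - \frac{1}{2} - \frac{5 \sqrt{K}}{8}$)
$X{\left(u \right)} = 2 u^{2}$ ($X{\left(u \right)} = u 2 u = 2 u^{2}$)
$X{\left(D{\left(-5 \right)} \right)} + 469 \left(-427\right) = 2 \left(- \frac{1}{2} - \frac{5 \sqrt{-5}}{8}\right)^{2} + 469 \left(-427\right) = 2 \left(- \frac{1}{2} - \frac{5 i \sqrt{5}}{8}\right)^{2} - 200263 = -200263 + 2 \left(- \frac{1}{2} - \frac{5 i \sqrt{5}}{8}\right)^{2}$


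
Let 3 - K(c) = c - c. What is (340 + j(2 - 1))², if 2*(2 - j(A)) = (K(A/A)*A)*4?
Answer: 112896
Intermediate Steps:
K(c) = 3 (K(c) = 3 - (c - c) = 3 - 1*0 = 3 + 0 = 3)
j(A) = 2 - 6*A (j(A) = 2 - 3*A*4/2 = 2 - 6*A)
(340 + j(2 - 1))² = (340 + (2 - 6*(2 - 1)))² = (340 + (2 - 6*1))² = (340 + (2 - 6))² = (340 - 4)² = 336² = 112896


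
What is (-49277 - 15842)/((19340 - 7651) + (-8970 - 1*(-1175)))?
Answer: -65119/3894 ≈ -16.723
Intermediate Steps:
(-49277 - 15842)/((19340 - 7651) + (-8970 - 1*(-1175))) = -65119/(11689 + (-8970 + 1175)) = -65119/(11689 - 7795) = -65119/3894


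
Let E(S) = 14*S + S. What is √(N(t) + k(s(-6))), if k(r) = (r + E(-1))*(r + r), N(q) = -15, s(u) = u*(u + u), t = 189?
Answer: √8193 ≈ 90.515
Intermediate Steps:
E(S) = 15*S
s(u) = 2*u² (s(u) = u*(2*u) = 2*u²)
k(r) = 2*r*(-15 + r) (k(r) = (r + 15*(-1))*(r + r) = (r - 15)*(2*r) = (-15 + r)*(2*r) = 2*r*(-15 + r))
√(N(t) + k(s(-6))) = √(-15 + 2*(2*(-6)²)*(-15 + 2*(-6)²)) = √(-15 + 2*(2*36)*(-15 + 2*36)) = √(-15 + 2*72*(-15 + 72)) = √(-15 + 2*72*57) = √(-15 + 8208) = √8193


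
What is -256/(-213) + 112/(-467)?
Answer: 95696/99471 ≈ 0.96205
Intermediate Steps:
-256/(-213) + 112/(-467) = -256*(-1/213) + 112*(-1/467) = 256/213 - 112/467 = 95696/99471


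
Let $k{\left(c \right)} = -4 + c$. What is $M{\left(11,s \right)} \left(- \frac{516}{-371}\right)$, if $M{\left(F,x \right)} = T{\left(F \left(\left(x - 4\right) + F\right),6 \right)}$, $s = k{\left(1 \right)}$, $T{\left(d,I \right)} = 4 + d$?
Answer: $\frac{24768}{371} \approx 66.76$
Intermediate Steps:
$s = -3$ ($s = -4 + 1 = -3$)
$M{\left(F,x \right)} = 4 + F \left(-4 + F + x\right)$ ($M{\left(F,x \right)} = 4 + F \left(\left(x - 4\right) + F\right) = 4 + F \left(\left(-4 + x\right) + F\right) = 4 + F \left(-4 + F + x\right)$)
$M{\left(11,s \right)} \left(- \frac{516}{-371}\right) = \left(4 + 11 \left(-4 + 11 - 3\right)\right) \left(- \frac{516}{-371}\right) = \left(4 + 11 \cdot 4\right) \left(\left(-516\right) \left(- \frac{1}{371}\right)\right) = \left(4 + 44\right) \frac{516}{371} = 48 \cdot \frac{516}{371} = \frac{24768}{371}$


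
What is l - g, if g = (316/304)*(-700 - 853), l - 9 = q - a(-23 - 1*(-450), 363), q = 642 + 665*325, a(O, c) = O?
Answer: 16565211/76 ≈ 2.1796e+5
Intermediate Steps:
q = 216767 (q = 642 + 216125 = 216767)
l = 216349 (l = 9 + (216767 - (-23 - 1*(-450))) = 9 + (216767 - (-23 + 450)) = 9 + (216767 - 1*427) = 9 + (216767 - 427) = 9 + 216340 = 216349)
g = -122687/76 (g = (316*(1/304))*(-1553) = (79/76)*(-1553) = -122687/76 ≈ -1614.3)
l - g = 216349 - 1*(-122687/76) = 216349 + 122687/76 = 16565211/76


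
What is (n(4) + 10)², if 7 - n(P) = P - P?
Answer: 289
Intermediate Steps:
n(P) = 7 (n(P) = 7 - (P - P) = 7 - 1*0 = 7 + 0 = 7)
(n(4) + 10)² = (7 + 10)² = 17² = 289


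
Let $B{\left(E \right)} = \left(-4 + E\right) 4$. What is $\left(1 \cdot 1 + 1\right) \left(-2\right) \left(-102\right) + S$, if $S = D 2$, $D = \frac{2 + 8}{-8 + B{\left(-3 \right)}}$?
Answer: $\frac{3667}{9} \approx 407.44$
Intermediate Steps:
$B{\left(E \right)} = -16 + 4 E$
$D = - \frac{5}{18}$ ($D = \frac{2 + 8}{-8 + \left(-16 + 4 \left(-3\right)\right)} = \frac{10}{-8 - 28} = \frac{10}{-36} = 10 \left(- \frac{1}{36}\right) = - \frac{5}{18} \approx -0.27778$)
$S = - \frac{5}{9}$ ($S = \left(- \frac{5}{18}\right) 2 = - \frac{5}{9} \approx -0.55556$)
$\left(1 \cdot 1 + 1\right) \left(-2\right) \left(-102\right) + S = \left(1 \cdot 1 + 1\right) \left(-2\right) \left(-102\right) - \frac{5}{9} = \left(1 + 1\right) \left(-2\right) \left(-102\right) - \frac{5}{9} = 2 \left(-2\right) \left(-102\right) - \frac{5}{9} = \left(-4\right) \left(-102\right) - \frac{5}{9} = 408 - \frac{5}{9} = \frac{3667}{9}$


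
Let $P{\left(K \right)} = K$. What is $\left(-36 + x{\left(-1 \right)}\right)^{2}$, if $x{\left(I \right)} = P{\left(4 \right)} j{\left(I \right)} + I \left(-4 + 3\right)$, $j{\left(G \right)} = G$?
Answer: $1521$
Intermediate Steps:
$x{\left(I \right)} = 3 I$ ($x{\left(I \right)} = 4 I + I \left(-4 + 3\right) = 4 I + I \left(-1\right) = 4 I - I = 3 I$)
$\left(-36 + x{\left(-1 \right)}\right)^{2} = \left(-36 + 3 \left(-1\right)\right)^{2} = \left(-36 - 3\right)^{2} = \left(-39\right)^{2} = 1521$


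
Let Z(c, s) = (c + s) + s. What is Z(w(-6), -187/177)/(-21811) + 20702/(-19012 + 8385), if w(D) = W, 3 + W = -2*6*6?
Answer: -79775996071/41026032969 ≈ -1.9445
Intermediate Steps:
W = -75 (W = -3 - 2*6*6 = -3 - 12*6 = -3 - 72 = -75)
w(D) = -75
Z(c, s) = c + 2*s
Z(w(-6), -187/177)/(-21811) + 20702/(-19012 + 8385) = (-75 + 2*(-187/177))/(-21811) + 20702/(-19012 + 8385) = (-75 + 2*(-187*1/177))*(-1/21811) + 20702/(-10627) = (-75 + 2*(-187/177))*(-1/21811) + 20702*(-1/10627) = (-75 - 374/177)*(-1/21811) - 20702/10627 = -13649/177*(-1/21811) - 20702/10627 = 13649/3860547 - 20702/10627 = -79775996071/41026032969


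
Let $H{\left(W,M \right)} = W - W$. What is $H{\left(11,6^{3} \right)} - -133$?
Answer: $133$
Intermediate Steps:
$H{\left(W,M \right)} = 0$
$H{\left(11,6^{3} \right)} - -133 = 0 - -133 = 0 + 133 = 133$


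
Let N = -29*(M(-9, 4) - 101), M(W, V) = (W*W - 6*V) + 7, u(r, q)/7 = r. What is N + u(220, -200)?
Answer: 2613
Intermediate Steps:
u(r, q) = 7*r
M(W, V) = 7 + W**2 - 6*V (M(W, V) = (W**2 - 6*V) + 7 = 7 + W**2 - 6*V)
N = 1073 (N = -29*((7 + (-9)**2 - 6*4) - 101) = -29*((7 + 81 - 24) - 101) = -29*(64 - 101) = -29*(-37) = 1073)
N + u(220, -200) = 1073 + 7*220 = 1073 + 1540 = 2613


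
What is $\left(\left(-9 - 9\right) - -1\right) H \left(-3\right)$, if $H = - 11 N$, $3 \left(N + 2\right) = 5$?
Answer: $187$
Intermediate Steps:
$N = - \frac{1}{3}$ ($N = -2 + \frac{1}{3} \cdot 5 = -2 + \frac{5}{3} = - \frac{1}{3} \approx -0.33333$)
$H = \frac{11}{3}$ ($H = \left(-11\right) \left(- \frac{1}{3}\right) = \frac{11}{3} \approx 3.6667$)
$\left(\left(-9 - 9\right) - -1\right) H \left(-3\right) = \left(\left(-9 - 9\right) - -1\right) \frac{11}{3} \left(-3\right) = \left(-18 + 1\right) \frac{11}{3} \left(-3\right) = \left(-17\right) \frac{11}{3} \left(-3\right) = \left(- \frac{187}{3}\right) \left(-3\right) = 187$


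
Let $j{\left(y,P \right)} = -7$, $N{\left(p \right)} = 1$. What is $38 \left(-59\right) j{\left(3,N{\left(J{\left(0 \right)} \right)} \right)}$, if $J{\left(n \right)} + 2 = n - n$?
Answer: $15694$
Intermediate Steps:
$J{\left(n \right)} = -2$ ($J{\left(n \right)} = -2 + \left(n - n\right) = -2 + 0 = -2$)
$38 \left(-59\right) j{\left(3,N{\left(J{\left(0 \right)} \right)} \right)} = 38 \left(-59\right) \left(-7\right) = \left(-2242\right) \left(-7\right) = 15694$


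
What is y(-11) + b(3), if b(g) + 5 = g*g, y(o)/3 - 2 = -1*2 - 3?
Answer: -5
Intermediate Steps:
y(o) = -9 (y(o) = 6 + 3*(-1*2 - 3) = 6 + 3*(-2 - 3) = 6 + 3*(-5) = 6 - 15 = -9)
b(g) = -5 + g² (b(g) = -5 + g*g = -5 + g²)
y(-11) + b(3) = -9 + (-5 + 3²) = -9 + (-5 + 9) = -9 + 4 = -5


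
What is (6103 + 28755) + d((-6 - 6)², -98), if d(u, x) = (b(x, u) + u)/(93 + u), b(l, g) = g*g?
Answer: 2760742/79 ≈ 34946.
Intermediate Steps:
b(l, g) = g²
d(u, x) = (u + u²)/(93 + u) (d(u, x) = (u² + u)/(93 + u) = (u + u²)/(93 + u))
(6103 + 28755) + d((-6 - 6)², -98) = (6103 + 28755) + (-6 - 6)²*(1 + (-6 - 6)²)/(93 + (-6 - 6)²) = 34858 + (-12)²*(1 + (-12)²)/(93 + (-12)²) = 34858 + 144*(1 + 144)/(93 + 144) = 34858 + 144*145/237 = 34858 + 144*(1/237)*145 = 34858 + 6960/79 = 2760742/79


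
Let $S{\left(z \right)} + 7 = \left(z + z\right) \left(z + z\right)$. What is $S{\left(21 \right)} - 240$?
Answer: $1517$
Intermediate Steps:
$S{\left(z \right)} = -7 + 4 z^{2}$ ($S{\left(z \right)} = -7 + \left(z + z\right) \left(z + z\right) = -7 + 2 z 2 z = -7 + 4 z^{2}$)
$S{\left(21 \right)} - 240 = \left(-7 + 4 \cdot 21^{2}\right) - 240 = \left(-7 + 4 \cdot 441\right) - 240 = \left(-7 + 1764\right) - 240 = 1757 - 240 = 1517$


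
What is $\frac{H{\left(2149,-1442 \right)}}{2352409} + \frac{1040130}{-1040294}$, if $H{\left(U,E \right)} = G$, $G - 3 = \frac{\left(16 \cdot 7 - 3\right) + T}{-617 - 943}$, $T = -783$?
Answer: $- \frac{954254965102781}{954406817615940} \approx -0.99984$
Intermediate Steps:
$G = \frac{2677}{780}$ ($G = 3 + \frac{\left(16 \cdot 7 - 3\right) - 783}{-617 - 943} = 3 + \frac{\left(112 - 3\right) - 783}{-1560} = 3 + \left(109 - 783\right) \left(- \frac{1}{1560}\right) = 3 - - \frac{337}{780} = 3 + \frac{337}{780} = \frac{2677}{780} \approx 3.4321$)
$H{\left(U,E \right)} = \frac{2677}{780}$
$\frac{H{\left(2149,-1442 \right)}}{2352409} + \frac{1040130}{-1040294} = \frac{2677}{780 \cdot 2352409} + \frac{1040130}{-1040294} = \frac{2677}{780} \cdot \frac{1}{2352409} + 1040130 \left(- \frac{1}{1040294}\right) = \frac{2677}{1834879020} - \frac{520065}{520147} = - \frac{954254965102781}{954406817615940}$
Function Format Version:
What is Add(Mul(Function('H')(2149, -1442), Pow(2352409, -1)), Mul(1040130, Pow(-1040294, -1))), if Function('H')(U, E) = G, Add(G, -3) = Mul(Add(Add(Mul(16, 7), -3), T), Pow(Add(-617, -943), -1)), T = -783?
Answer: Rational(-954254965102781, 954406817615940) ≈ -0.99984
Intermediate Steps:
G = Rational(2677, 780) (G = Add(3, Mul(Add(Add(Mul(16, 7), -3), -783), Pow(Add(-617, -943), -1))) = Add(3, Mul(Add(Add(112, -3), -783), Pow(-1560, -1))) = Add(3, Mul(Add(109, -783), Rational(-1, 1560))) = Add(3, Mul(-674, Rational(-1, 1560))) = Add(3, Rational(337, 780)) = Rational(2677, 780) ≈ 3.4321)
Function('H')(U, E) = Rational(2677, 780)
Add(Mul(Function('H')(2149, -1442), Pow(2352409, -1)), Mul(1040130, Pow(-1040294, -1))) = Add(Mul(Rational(2677, 780), Pow(2352409, -1)), Mul(1040130, Pow(-1040294, -1))) = Add(Mul(Rational(2677, 780), Rational(1, 2352409)), Mul(1040130, Rational(-1, 1040294))) = Add(Rational(2677, 1834879020), Rational(-520065, 520147)) = Rational(-954254965102781, 954406817615940)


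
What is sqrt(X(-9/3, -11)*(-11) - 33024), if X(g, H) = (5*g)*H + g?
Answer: I*sqrt(34806) ≈ 186.56*I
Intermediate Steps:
X(g, H) = g + 5*H*g (X(g, H) = 5*H*g + g = g + 5*H*g)
sqrt(X(-9/3, -11)*(-11) - 33024) = sqrt(((-9/3)*(1 + 5*(-11)))*(-11) - 33024) = sqrt(((-9*1/3)*(1 - 55))*(-11) - 33024) = sqrt(-3*(-54)*(-11) - 33024) = sqrt(162*(-11) - 33024) = sqrt(-1782 - 33024) = sqrt(-34806) = I*sqrt(34806)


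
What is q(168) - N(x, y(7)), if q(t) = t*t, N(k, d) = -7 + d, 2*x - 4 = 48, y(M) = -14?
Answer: 28245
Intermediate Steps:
x = 26 (x = 2 + (½)*48 = 2 + 24 = 26)
q(t) = t²
q(168) - N(x, y(7)) = 168² - (-7 - 14) = 28224 - 1*(-21) = 28224 + 21 = 28245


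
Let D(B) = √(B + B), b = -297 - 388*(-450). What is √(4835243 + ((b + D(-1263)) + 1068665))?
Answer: √(6078211 + I*√2526) ≈ 2465.4 + 0.01*I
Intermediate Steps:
b = 174303 (b = -297 + 174600 = 174303)
D(B) = √2*√B (D(B) = √(2*B) = √2*√B)
√(4835243 + ((b + D(-1263)) + 1068665)) = √(4835243 + ((174303 + √2*√(-1263)) + 1068665)) = √(4835243 + ((174303 + √2*(I*√1263)) + 1068665)) = √(4835243 + ((174303 + I*√2526) + 1068665)) = √(4835243 + (1242968 + I*√2526)) = √(6078211 + I*√2526)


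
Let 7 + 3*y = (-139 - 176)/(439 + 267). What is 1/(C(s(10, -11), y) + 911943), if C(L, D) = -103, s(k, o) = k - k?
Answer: 1/911840 ≈ 1.0967e-6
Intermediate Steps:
s(k, o) = 0
y = -5257/2118 (y = -7/3 + ((-139 - 176)/(439 + 267))/3 = -7/3 + (-315/706)/3 = -7/3 + (-315*1/706)/3 = -7/3 + (⅓)*(-315/706) = -7/3 - 105/706 = -5257/2118 ≈ -2.4821)
1/(C(s(10, -11), y) + 911943) = 1/(-103 + 911943) = 1/911840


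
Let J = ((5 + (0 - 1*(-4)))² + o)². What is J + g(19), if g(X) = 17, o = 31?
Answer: 12561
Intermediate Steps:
J = 12544 (J = ((5 + (0 - 1*(-4)))² + 31)² = ((5 + (0 + 4))² + 31)² = ((5 + 4)² + 31)² = (9² + 31)² = (81 + 31)² = 112² = 12544)
J + g(19) = 12544 + 17 = 12561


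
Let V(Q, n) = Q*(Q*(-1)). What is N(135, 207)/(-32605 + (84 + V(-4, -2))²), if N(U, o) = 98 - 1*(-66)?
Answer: -164/27981 ≈ -0.0058611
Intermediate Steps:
V(Q, n) = -Q² (V(Q, n) = Q*(-Q) = -Q²)
N(U, o) = 164 (N(U, o) = 98 + 66 = 164)
N(135, 207)/(-32605 + (84 + V(-4, -2))²) = 164/(-32605 + (84 - 1*(-4)²)²) = 164/(-32605 + (84 - 1*16)²) = 164/(-32605 + (84 - 16)²) = 164/(-32605 + 68²) = 164/(-32605 + 4624) = 164/(-27981) = 164*(-1/27981) = -164/27981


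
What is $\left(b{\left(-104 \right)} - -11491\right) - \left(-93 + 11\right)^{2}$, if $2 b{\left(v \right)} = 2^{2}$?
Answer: $4769$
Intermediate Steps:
$b{\left(v \right)} = 2$ ($b{\left(v \right)} = \frac{2^{2}}{2} = \frac{1}{2} \cdot 4 = 2$)
$\left(b{\left(-104 \right)} - -11491\right) - \left(-93 + 11\right)^{2} = \left(2 - -11491\right) - \left(-93 + 11\right)^{2} = \left(2 + 11491\right) - \left(-82\right)^{2} = 11493 - 6724 = 4769$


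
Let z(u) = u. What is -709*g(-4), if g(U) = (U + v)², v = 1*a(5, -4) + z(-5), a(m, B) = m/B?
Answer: -1191829/16 ≈ -74489.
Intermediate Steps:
v = -25/4 (v = 1*(5/(-4)) - 5 = 1*(5*(-¼)) - 5 = 1*(-5/4) - 5 = -5/4 - 5 = -25/4 ≈ -6.2500)
g(U) = (-25/4 + U)² (g(U) = (U - 25/4)² = (-25/4 + U)²)
-709*g(-4) = -709*(25 - 4*(-4))²/16 = -709*(25 + 16)²/16 = -709*41²/16 = -709*1681/16 = -1191829/16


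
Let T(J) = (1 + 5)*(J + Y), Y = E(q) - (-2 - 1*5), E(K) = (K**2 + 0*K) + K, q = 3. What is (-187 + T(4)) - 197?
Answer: -246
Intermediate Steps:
E(K) = K + K**2 (E(K) = (K**2 + 0) + K = K**2 + K = K + K**2)
Y = 19 (Y = 3*(1 + 3) - (-2 - 1*5) = 3*4 - (-2 - 5) = 12 - 1*(-7) = 12 + 7 = 19)
T(J) = 114 + 6*J (T(J) = (1 + 5)*(J + 19) = 6*(19 + J) = 114 + 6*J)
(-187 + T(4)) - 197 = (-187 + (114 + 6*4)) - 197 = (-187 + (114 + 24)) - 197 = (-187 + 138) - 197 = -49 - 197 = -246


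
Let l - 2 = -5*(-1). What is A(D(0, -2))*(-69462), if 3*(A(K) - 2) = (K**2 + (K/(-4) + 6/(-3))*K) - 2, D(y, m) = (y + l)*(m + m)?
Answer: -15003792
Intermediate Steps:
l = 7 (l = 2 - 5*(-1) = 2 + 5 = 7)
D(y, m) = 2*m*(7 + y) (D(y, m) = (y + 7)*(m + m) = (7 + y)*(2*m) = 2*m*(7 + y))
A(K) = 4/3 + K**2/3 + K*(-2 - K/4)/3 (A(K) = 2 + ((K**2 + (K/(-4) + 6/(-3))*K) - 2)/3 = 2 + ((K**2 + (K*(-1/4) + 6*(-1/3))*K) - 2)/3 = 2 + ((K**2 + (-K/4 - 2)*K) - 2)/3 = 2 + ((K**2 + (-2 - K/4)*K) - 2)/3 = 2 + ((K**2 + K*(-2 - K/4)) - 2)/3 = 2 + (-2 + K**2 + K*(-2 - K/4))/3 = 2 + (-2/3 + K**2/3 + K*(-2 - K/4)/3) = 4/3 + K**2/3 + K*(-2 - K/4)/3)
A(D(0, -2))*(-69462) = (4/3 - 4*(-2)*(7 + 0)/3 + (2*(-2)*(7 + 0))**2/4)*(-69462) = (4/3 - 4*(-2)*7/3 + (2*(-2)*7)**2/4)*(-69462) = (4/3 - 2/3*(-28) + (1/4)*(-28)**2)*(-69462) = (4/3 + 56/3 + (1/4)*784)*(-69462) = (4/3 + 56/3 + 196)*(-69462) = 216*(-69462) = -15003792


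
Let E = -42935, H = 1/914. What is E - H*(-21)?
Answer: -39242569/914 ≈ -42935.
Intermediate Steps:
H = 1/914 ≈ 0.0010941
E - H*(-21) = -42935 - (-21)/914 = -42935 - 1*(-21/914) = -42935 + 21/914 = -39242569/914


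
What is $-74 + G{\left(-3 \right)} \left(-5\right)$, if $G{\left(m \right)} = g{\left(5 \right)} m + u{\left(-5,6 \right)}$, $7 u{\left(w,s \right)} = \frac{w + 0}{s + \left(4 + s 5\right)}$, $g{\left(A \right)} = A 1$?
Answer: $\frac{61}{56} \approx 1.0893$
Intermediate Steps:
$g{\left(A \right)} = A$
$u{\left(w,s \right)} = \frac{w}{7 \left(4 + 6 s\right)}$ ($u{\left(w,s \right)} = \frac{\left(w + 0\right) \frac{1}{s + \left(4 + s 5\right)}}{7} = \frac{w \frac{1}{s + \left(4 + 5 s\right)}}{7} = \frac{w \frac{1}{4 + 6 s}}{7} = \frac{w}{7 \left(4 + 6 s\right)}$)
$G{\left(m \right)} = - \frac{1}{56} + 5 m$ ($G{\left(m \right)} = 5 m + \frac{1}{14} \left(-5\right) \frac{1}{2 + 3 \cdot 6} = 5 m + \frac{1}{14} \left(-5\right) \frac{1}{2 + 18} = 5 m + \frac{1}{14} \left(-5\right) \frac{1}{20} = 5 m - \frac{1}{56} = - \frac{1}{56} + 5 m$)
$-74 + G{\left(-3 \right)} \left(-5\right) = -74 + \left(- \frac{1}{56} + 5 \left(-3\right)\right) \left(-5\right) = -74 + \left(- \frac{1}{56} - 15\right) \left(-5\right) = -74 - - \frac{4205}{56} = -74 + \frac{4205}{56} = \frac{61}{56}$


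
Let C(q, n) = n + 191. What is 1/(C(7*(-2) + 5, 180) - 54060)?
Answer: -1/53689 ≈ -1.8626e-5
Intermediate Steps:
C(q, n) = 191 + n
1/(C(7*(-2) + 5, 180) - 54060) = 1/((191 + 180) - 54060) = 1/(371 - 54060) = 1/(-53689) = -1/53689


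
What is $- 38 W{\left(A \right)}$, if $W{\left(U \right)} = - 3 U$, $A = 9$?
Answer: $1026$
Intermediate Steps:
$- 38 W{\left(A \right)} = - 38 \left(\left(-3\right) 9\right) = \left(-38\right) \left(-27\right) = 1026$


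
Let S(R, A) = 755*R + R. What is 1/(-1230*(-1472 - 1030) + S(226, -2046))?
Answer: 1/3248316 ≈ 3.0785e-7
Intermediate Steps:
S(R, A) = 756*R
1/(-1230*(-1472 - 1030) + S(226, -2046)) = 1/(-1230*(-1472 - 1030) + 756*226) = 1/(-1230*(-2502) + 170856) = 1/(3077460 + 170856) = 1/3248316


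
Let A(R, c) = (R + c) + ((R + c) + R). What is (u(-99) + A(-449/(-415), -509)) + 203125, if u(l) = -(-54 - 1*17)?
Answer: 83905217/415 ≈ 2.0218e+5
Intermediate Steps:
A(R, c) = 2*c + 3*R (A(R, c) = (R + c) + (c + 2*R) = 2*c + 3*R)
u(l) = 71 (u(l) = -(-54 - 17) = -1*(-71) = 71)
(u(-99) + A(-449/(-415), -509)) + 203125 = (71 + (2*(-509) + 3*(-449/(-415)))) + 203125 = (71 + (-1018 + 3*(-449*(-1/415)))) + 203125 = (71 + (-1018 + 3*(449/415))) + 203125 = (71 + (-1018 + 1347/415)) + 203125 = (71 - 421123/415) + 203125 = -391658/415 + 203125 = 83905217/415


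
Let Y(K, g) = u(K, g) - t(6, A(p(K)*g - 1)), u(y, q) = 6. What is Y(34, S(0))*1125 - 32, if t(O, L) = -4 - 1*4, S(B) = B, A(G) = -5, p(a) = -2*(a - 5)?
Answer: 15718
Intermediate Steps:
p(a) = 10 - 2*a (p(a) = -2*(-5 + a) = 10 - 2*a)
t(O, L) = -8 (t(O, L) = -4 - 4 = -8)
Y(K, g) = 14 (Y(K, g) = 6 - 1*(-8) = 6 + 8 = 14)
Y(34, S(0))*1125 - 32 = 14*1125 - 32 = 15750 - 32 = 15718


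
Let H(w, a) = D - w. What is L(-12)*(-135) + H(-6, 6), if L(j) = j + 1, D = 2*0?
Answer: 1491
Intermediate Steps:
D = 0
L(j) = 1 + j
H(w, a) = -w (H(w, a) = 0 - w = -w)
L(-12)*(-135) + H(-6, 6) = (1 - 12)*(-135) - 1*(-6) = -11*(-135) + 6 = 1485 + 6 = 1491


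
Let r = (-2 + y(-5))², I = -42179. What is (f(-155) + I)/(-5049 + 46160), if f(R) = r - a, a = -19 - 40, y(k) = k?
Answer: -42071/41111 ≈ -1.0234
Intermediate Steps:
a = -59
r = 49 (r = (-2 - 5)² = (-7)² = 49)
f(R) = 108 (f(R) = 49 - 1*(-59) = 49 + 59 = 108)
(f(-155) + I)/(-5049 + 46160) = (108 - 42179)/(-5049 + 46160) = -42071/41111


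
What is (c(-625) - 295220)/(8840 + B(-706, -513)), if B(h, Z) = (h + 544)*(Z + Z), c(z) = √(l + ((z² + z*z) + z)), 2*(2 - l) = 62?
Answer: -73805/43763 + √195149/87526 ≈ -1.6814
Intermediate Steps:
l = -29 (l = 2 - ½*62 = 2 - 31 = -29)
c(z) = √(-29 + z + 2*z²) (c(z) = √(-29 + ((z² + z*z) + z)) = √(-29 + ((z² + z²) + z)) = √(-29 + (2*z² + z)) = √(-29 + (z + 2*z²)) = √(-29 + z + 2*z²))
B(h, Z) = 2*Z*(544 + h) (B(h, Z) = (544 + h)*(2*Z) = 2*Z*(544 + h))
(c(-625) - 295220)/(8840 + B(-706, -513)) = (√(-29 - 625 + 2*(-625)²) - 295220)/(8840 + 2*(-513)*(544 - 706)) = (√(-29 - 625 + 2*390625) - 295220)/(8840 + 2*(-513)*(-162)) = (√(-29 - 625 + 781250) - 295220)/(8840 + 166212) = (√780596 - 295220)/175052 = (2*√195149 - 295220)*(1/175052) = (-295220 + 2*√195149)*(1/175052) = -73805/43763 + √195149/87526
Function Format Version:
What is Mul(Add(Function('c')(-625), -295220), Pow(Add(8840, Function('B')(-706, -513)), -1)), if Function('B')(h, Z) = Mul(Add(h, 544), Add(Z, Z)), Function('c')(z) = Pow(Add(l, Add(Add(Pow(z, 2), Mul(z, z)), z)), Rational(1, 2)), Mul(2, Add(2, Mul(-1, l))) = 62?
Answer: Add(Rational(-73805, 43763), Mul(Rational(1, 87526), Pow(195149, Rational(1, 2)))) ≈ -1.6814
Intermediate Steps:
l = -29 (l = Add(2, Mul(Rational(-1, 2), 62)) = Add(2, -31) = -29)
Function('c')(z) = Pow(Add(-29, z, Mul(2, Pow(z, 2))), Rational(1, 2)) (Function('c')(z) = Pow(Add(-29, Add(Add(Pow(z, 2), Mul(z, z)), z)), Rational(1, 2)) = Pow(Add(-29, Add(Add(Pow(z, 2), Pow(z, 2)), z)), Rational(1, 2)) = Pow(Add(-29, Add(Mul(2, Pow(z, 2)), z)), Rational(1, 2)) = Pow(Add(-29, Add(z, Mul(2, Pow(z, 2)))), Rational(1, 2)) = Pow(Add(-29, z, Mul(2, Pow(z, 2))), Rational(1, 2)))
Function('B')(h, Z) = Mul(2, Z, Add(544, h)) (Function('B')(h, Z) = Mul(Add(544, h), Mul(2, Z)) = Mul(2, Z, Add(544, h)))
Mul(Add(Function('c')(-625), -295220), Pow(Add(8840, Function('B')(-706, -513)), -1)) = Mul(Add(Pow(Add(-29, -625, Mul(2, Pow(-625, 2))), Rational(1, 2)), -295220), Pow(Add(8840, Mul(2, -513, Add(544, -706))), -1)) = Mul(Add(Pow(Add(-29, -625, Mul(2, 390625)), Rational(1, 2)), -295220), Pow(Add(8840, Mul(2, -513, -162)), -1)) = Mul(Add(Pow(Add(-29, -625, 781250), Rational(1, 2)), -295220), Pow(Add(8840, 166212), -1)) = Mul(Add(Pow(780596, Rational(1, 2)), -295220), Pow(175052, -1)) = Mul(Add(Mul(2, Pow(195149, Rational(1, 2))), -295220), Rational(1, 175052)) = Mul(Add(-295220, Mul(2, Pow(195149, Rational(1, 2)))), Rational(1, 175052)) = Add(Rational(-73805, 43763), Mul(Rational(1, 87526), Pow(195149, Rational(1, 2))))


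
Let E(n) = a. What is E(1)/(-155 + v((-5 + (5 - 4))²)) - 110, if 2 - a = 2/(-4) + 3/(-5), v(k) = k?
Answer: -152931/1390 ≈ -110.02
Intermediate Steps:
a = 31/10 (a = 2 - (2/(-4) + 3/(-5)) = 2 - (2*(-¼) + 3*(-⅕)) = 2 - (-½ - ⅗) = 2 - 1*(-11/10) = 2 + 11/10 = 31/10 ≈ 3.1000)
E(n) = 31/10
E(1)/(-155 + v((-5 + (5 - 4))²)) - 110 = (31/10)/(-155 + (-5 + (5 - 4))²) - 110 = (31/10)/(-155 + (-5 + 1)²) - 110 = (31/10)/(-155 + (-4)²) - 110 = (31/10)/(-155 + 16) - 110 = (31/10)/(-139) - 110 = -1/139*31/10 - 110 = -31/1390 - 110 = -152931/1390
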